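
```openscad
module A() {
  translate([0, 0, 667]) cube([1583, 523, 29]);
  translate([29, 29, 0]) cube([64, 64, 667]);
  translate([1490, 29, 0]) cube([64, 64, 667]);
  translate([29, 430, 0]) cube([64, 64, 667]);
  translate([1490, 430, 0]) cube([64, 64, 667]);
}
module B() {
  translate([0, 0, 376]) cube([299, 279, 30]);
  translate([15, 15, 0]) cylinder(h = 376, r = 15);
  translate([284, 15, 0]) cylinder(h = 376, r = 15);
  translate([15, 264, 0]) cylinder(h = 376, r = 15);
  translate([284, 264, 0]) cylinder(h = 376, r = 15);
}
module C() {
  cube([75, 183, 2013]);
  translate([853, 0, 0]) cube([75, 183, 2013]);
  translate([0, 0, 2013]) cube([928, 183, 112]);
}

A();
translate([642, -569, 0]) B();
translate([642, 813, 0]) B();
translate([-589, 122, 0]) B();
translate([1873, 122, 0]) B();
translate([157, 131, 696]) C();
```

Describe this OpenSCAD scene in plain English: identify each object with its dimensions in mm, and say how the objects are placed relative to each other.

A is a rectangular dining table. The top is 1583×523×29 mm with its upper surface at z = 696 mm. It stands on four 64×64 mm square legs, each inset 29 mm from the nearest pair of top edges, running from the floor to the underside of the top.

B is a four-legged stool. The seat is 299×279 mm, 30 mm thick, top at z = 406 mm. It stands on four round legs, each 30 mm in diameter, from z = 0 to the seat underside, each leg's axis is inset half a diameter from the nearest pair of seat edges (so the leg's bounding box is flush with the corner).

C is a rectangular door frame: two vertical jambs of 75×183 mm section, 2013 mm tall, with a clear opening 778 mm wide between their inner faces. A header 112 mm tall and 183 mm deep lies on top of the jambs and spans the full outside width.

Four stools sit around the table at the −y, +y, −x, +x sides. The door frame is on top of the table.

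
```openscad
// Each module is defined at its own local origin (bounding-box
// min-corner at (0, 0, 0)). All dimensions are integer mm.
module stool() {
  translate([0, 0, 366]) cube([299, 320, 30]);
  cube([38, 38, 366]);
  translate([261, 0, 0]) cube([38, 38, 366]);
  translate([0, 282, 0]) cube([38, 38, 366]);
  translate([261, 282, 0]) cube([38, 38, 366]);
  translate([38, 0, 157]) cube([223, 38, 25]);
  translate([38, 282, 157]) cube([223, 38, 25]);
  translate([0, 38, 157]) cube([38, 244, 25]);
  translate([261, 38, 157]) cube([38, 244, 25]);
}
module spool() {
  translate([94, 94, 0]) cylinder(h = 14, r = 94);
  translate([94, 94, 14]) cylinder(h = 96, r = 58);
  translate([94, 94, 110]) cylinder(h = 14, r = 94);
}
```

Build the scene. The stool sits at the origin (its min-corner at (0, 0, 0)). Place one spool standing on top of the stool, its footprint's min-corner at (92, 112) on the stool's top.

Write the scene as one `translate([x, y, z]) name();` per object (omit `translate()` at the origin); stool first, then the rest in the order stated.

stool();
translate([92, 112, 396]) spool();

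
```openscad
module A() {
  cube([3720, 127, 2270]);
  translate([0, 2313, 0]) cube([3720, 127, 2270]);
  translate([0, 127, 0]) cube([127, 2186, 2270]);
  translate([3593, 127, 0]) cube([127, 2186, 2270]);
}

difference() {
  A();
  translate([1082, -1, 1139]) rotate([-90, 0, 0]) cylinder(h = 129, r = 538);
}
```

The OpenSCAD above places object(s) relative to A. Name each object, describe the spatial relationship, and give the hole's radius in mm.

A is a house frame. The house frame has a circular hole through its front wall. The hole's radius is 538 mm.

The subtracted cylinder has r = 538 mm.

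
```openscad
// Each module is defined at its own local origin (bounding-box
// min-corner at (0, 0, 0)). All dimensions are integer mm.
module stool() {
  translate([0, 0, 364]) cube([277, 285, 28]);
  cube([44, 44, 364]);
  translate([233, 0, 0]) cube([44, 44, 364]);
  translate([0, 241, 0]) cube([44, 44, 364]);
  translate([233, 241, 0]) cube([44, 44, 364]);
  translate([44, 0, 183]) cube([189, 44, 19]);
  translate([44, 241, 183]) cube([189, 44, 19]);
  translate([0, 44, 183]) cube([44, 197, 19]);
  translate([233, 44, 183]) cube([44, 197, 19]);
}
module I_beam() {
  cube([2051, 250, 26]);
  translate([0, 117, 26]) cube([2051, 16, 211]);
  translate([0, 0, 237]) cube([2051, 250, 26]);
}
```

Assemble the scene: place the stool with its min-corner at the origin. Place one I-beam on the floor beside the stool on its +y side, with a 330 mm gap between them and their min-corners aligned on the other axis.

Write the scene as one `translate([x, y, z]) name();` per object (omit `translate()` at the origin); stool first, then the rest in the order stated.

stool();
translate([0, 615, 0]) I_beam();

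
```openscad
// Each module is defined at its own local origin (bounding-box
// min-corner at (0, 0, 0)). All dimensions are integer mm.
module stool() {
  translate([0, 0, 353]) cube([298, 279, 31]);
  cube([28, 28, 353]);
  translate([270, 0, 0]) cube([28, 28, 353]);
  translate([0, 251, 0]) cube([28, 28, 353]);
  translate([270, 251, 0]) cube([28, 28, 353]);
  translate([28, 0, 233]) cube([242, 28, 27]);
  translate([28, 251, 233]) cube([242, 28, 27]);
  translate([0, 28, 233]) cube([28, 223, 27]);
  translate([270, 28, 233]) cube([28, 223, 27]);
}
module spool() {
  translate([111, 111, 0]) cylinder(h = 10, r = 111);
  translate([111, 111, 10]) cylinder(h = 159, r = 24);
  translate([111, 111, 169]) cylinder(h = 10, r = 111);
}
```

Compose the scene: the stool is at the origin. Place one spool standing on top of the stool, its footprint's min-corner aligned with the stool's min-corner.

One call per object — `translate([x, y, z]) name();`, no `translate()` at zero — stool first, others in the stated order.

stool();
translate([0, 0, 384]) spool();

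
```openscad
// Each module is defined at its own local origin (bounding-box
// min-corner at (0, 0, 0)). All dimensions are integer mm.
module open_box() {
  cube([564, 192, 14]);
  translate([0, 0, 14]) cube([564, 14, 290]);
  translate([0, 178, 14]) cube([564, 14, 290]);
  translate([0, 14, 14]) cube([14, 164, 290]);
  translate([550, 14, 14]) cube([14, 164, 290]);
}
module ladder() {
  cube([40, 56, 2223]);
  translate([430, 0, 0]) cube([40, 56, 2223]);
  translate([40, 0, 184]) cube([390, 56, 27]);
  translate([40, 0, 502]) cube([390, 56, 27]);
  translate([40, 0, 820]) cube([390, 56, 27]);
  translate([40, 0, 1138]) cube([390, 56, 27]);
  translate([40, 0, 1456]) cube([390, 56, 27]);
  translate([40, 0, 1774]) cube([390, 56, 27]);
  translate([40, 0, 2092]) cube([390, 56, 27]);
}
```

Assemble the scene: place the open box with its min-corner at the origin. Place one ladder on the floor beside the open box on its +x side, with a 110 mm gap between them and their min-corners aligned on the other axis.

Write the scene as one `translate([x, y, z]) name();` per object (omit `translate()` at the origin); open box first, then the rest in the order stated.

open_box();
translate([674, 0, 0]) ladder();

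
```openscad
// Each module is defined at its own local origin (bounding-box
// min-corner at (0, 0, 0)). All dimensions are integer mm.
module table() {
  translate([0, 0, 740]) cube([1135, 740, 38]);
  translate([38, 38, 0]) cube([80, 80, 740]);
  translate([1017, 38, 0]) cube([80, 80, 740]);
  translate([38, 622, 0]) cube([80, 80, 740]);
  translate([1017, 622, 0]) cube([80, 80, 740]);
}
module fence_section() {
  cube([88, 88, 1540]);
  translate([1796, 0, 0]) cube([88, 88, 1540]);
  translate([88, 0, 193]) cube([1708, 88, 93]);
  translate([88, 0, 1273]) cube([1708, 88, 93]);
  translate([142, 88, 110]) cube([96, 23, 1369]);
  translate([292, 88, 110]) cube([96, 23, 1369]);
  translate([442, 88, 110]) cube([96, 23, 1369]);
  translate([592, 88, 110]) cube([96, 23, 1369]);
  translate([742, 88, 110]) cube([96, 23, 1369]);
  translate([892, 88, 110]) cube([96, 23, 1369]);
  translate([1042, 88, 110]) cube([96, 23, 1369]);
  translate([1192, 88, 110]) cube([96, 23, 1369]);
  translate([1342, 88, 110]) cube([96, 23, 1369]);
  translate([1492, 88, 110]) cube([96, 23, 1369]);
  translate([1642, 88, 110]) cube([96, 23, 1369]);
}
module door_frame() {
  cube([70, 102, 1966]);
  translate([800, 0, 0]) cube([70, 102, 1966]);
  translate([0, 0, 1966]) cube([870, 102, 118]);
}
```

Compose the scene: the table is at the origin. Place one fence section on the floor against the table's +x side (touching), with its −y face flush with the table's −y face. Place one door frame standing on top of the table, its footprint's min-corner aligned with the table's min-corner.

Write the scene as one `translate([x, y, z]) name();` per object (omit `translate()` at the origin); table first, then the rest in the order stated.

table();
translate([1135, 0, 0]) fence_section();
translate([0, 0, 778]) door_frame();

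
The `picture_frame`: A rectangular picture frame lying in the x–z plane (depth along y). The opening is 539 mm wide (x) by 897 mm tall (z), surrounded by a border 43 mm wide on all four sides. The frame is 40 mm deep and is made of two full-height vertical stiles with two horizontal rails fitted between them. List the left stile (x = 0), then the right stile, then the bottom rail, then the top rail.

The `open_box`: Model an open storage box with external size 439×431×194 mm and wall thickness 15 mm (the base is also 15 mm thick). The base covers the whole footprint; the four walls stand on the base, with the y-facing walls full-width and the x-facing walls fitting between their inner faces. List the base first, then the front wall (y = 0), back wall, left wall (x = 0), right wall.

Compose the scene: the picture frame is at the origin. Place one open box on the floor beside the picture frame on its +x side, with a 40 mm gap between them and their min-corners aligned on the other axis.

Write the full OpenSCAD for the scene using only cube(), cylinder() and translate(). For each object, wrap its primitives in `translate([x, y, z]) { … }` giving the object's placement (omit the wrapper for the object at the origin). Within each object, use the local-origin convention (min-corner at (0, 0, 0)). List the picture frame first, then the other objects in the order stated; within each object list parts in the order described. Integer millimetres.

cube([43, 40, 983]);
translate([582, 0, 0]) cube([43, 40, 983]);
translate([43, 0, 0]) cube([539, 40, 43]);
translate([43, 0, 940]) cube([539, 40, 43]);
translate([665, 0, 0]) {
  cube([439, 431, 15]);
  translate([0, 0, 15]) cube([439, 15, 179]);
  translate([0, 416, 15]) cube([439, 15, 179]);
  translate([0, 15, 15]) cube([15, 401, 179]);
  translate([424, 15, 15]) cube([15, 401, 179]);
}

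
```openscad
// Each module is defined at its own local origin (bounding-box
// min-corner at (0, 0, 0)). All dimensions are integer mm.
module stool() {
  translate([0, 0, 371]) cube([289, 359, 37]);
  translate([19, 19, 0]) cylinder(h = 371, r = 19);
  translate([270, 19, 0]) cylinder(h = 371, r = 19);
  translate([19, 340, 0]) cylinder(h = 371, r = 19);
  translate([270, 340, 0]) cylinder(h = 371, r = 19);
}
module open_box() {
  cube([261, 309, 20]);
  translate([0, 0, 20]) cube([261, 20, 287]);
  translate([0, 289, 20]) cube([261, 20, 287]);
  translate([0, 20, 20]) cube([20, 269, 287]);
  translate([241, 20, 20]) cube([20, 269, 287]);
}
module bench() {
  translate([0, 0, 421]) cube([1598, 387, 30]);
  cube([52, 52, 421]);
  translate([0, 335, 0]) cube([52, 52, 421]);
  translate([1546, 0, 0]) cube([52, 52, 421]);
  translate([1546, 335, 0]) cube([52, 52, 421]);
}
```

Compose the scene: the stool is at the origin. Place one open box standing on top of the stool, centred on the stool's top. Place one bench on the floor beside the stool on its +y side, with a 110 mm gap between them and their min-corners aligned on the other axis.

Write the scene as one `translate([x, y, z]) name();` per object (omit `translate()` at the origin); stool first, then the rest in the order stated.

stool();
translate([14, 25, 408]) open_box();
translate([0, 469, 0]) bench();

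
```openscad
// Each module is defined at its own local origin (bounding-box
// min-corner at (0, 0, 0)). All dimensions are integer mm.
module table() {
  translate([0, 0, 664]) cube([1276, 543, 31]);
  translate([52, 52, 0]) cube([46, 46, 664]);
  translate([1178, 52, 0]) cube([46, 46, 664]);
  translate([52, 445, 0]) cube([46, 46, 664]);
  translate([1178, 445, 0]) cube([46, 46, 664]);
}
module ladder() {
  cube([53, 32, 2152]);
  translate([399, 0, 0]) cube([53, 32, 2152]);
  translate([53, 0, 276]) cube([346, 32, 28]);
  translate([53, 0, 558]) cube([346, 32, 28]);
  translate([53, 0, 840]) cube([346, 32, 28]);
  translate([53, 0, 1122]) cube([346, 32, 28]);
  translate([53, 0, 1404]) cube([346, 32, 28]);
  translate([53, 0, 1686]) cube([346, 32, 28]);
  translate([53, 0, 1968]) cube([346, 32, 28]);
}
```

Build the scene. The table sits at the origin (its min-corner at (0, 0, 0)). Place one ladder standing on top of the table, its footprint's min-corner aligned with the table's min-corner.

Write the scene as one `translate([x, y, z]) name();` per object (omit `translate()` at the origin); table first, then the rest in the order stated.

table();
translate([0, 0, 695]) ladder();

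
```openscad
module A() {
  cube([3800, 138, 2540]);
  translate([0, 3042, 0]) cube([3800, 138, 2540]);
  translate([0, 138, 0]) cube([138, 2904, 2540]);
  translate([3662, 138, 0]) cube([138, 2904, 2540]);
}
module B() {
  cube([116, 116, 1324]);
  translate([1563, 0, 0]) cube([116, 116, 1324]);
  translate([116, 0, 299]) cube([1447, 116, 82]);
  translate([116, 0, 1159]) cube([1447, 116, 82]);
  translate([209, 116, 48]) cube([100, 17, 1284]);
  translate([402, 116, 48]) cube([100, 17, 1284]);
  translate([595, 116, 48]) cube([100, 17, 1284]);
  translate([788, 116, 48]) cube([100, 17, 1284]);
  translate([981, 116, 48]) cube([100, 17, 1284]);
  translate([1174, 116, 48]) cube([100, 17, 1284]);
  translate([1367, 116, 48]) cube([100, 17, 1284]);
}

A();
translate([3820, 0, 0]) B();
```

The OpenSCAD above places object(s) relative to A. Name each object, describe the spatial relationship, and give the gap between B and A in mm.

A is a house frame. B is a fence section. The fence section is on the floor beside the house frame on its +x side. The gap between the fence section and the house frame is 20 mm.

The fence section's nearest face is 20 mm from the house frame's +x face.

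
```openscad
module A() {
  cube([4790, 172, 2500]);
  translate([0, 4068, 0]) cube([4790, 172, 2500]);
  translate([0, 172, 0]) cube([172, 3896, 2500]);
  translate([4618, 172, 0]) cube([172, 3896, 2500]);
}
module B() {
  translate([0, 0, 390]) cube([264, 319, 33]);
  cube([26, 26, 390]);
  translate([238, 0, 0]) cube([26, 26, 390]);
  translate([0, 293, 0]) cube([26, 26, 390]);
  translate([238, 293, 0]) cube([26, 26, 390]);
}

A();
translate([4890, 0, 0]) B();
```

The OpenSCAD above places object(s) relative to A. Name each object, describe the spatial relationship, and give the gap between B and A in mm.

The stool's nearest face is 100 mm from the house frame's +x face.

A is a house frame. B is a stool. The stool is on the floor beside the house frame on its +x side. The gap between the stool and the house frame is 100 mm.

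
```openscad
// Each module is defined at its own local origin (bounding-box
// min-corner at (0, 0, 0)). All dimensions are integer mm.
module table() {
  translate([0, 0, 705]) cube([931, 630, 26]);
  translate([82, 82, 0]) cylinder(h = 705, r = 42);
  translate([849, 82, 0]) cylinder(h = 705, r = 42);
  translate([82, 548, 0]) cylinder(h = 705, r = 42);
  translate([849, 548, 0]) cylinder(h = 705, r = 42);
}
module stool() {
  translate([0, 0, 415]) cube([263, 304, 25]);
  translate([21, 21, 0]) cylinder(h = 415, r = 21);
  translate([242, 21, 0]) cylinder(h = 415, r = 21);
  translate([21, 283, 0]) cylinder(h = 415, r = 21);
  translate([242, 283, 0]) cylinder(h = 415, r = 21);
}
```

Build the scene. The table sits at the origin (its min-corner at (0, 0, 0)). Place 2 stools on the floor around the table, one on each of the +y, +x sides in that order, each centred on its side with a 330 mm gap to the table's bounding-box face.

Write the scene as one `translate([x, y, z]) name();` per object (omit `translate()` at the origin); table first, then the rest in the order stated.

table();
translate([334, 960, 0]) stool();
translate([1261, 163, 0]) stool();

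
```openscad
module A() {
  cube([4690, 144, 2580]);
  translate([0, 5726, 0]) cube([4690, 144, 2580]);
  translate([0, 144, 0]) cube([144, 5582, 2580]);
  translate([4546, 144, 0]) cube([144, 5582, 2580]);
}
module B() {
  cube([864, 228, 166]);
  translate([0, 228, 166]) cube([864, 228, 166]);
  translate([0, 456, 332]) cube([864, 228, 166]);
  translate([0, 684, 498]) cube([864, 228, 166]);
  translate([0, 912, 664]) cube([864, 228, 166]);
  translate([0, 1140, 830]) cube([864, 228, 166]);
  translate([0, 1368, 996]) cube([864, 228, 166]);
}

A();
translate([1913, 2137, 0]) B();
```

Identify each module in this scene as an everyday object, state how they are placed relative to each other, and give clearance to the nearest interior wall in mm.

Clearances: x = 1769, y = 1993; minimum 1769 mm.

A is a house frame. B is a staircase. The staircase sits inside the house frame, centred. The clearance to the nearest interior wall is 1769 mm.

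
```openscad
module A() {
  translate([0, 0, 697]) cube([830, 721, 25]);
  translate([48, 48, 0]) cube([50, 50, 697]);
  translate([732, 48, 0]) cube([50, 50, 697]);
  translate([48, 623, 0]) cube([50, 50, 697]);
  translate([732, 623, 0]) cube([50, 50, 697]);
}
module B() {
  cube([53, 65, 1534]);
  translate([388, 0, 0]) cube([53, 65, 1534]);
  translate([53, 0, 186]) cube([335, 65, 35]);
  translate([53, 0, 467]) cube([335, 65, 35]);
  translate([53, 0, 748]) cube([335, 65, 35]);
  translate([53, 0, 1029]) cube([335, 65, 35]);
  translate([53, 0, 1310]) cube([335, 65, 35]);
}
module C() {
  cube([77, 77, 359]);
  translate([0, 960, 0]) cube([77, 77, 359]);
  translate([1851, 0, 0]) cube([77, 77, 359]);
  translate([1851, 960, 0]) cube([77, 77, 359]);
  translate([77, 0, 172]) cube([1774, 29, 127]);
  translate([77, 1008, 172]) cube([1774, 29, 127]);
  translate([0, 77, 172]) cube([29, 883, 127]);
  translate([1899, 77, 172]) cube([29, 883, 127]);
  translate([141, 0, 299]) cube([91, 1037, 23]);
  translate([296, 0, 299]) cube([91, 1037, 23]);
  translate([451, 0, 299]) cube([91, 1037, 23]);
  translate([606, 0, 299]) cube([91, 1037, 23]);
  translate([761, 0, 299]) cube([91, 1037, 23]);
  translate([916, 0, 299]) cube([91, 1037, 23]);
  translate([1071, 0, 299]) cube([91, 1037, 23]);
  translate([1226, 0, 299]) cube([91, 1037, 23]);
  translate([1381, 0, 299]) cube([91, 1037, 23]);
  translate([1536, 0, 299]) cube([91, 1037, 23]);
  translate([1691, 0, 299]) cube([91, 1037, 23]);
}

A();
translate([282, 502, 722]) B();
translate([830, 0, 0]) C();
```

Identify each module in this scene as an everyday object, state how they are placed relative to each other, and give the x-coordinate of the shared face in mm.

The table's +x face and the bed frame's −x face are both at x = 830 mm.

A is a table. B is a ladder. C is a bed frame. The ladder is on top of the table. The bed frame is against the table's +x side, with their −y faces flush. The x-coordinate of the shared face is 830 mm.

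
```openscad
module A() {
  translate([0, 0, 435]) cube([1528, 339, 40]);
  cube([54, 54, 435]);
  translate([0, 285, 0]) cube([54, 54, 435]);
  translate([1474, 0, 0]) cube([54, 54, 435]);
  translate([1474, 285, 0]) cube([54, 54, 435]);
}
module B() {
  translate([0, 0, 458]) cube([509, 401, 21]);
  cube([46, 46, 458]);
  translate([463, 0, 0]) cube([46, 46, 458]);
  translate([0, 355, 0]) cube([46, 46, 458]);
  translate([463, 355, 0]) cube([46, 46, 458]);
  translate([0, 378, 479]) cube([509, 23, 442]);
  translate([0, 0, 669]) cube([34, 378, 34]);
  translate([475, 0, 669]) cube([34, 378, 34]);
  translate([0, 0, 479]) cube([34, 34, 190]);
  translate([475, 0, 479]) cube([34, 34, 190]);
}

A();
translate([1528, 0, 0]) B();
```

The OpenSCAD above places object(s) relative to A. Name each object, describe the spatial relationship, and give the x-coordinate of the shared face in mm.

A is a bench. B is a chair. The chair is against the bench's +x side, with their −y faces flush. The x-coordinate of the shared face is 1528 mm.

The bench's +x face and the chair's −x face are both at x = 1528 mm.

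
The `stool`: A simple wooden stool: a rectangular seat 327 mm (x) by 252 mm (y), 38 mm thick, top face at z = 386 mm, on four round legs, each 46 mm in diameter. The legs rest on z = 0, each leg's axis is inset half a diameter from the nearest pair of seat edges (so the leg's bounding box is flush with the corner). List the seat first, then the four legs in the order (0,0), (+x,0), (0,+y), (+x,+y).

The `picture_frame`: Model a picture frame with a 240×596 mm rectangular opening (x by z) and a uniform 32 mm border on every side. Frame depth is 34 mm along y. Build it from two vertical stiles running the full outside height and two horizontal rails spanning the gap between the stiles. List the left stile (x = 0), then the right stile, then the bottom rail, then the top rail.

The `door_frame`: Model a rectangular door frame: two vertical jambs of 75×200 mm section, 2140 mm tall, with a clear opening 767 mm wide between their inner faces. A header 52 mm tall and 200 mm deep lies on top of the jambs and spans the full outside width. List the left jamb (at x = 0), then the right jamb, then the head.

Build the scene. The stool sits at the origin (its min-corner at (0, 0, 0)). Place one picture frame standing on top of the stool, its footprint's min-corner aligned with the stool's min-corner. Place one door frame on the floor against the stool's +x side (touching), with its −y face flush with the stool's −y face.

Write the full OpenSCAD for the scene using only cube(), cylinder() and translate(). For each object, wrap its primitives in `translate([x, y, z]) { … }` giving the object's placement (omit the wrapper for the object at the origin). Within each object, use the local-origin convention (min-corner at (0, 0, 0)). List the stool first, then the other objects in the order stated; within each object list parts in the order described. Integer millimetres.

translate([0, 0, 348]) cube([327, 252, 38]);
translate([23, 23, 0]) cylinder(h = 348, r = 23);
translate([304, 23, 0]) cylinder(h = 348, r = 23);
translate([23, 229, 0]) cylinder(h = 348, r = 23);
translate([304, 229, 0]) cylinder(h = 348, r = 23);
translate([0, 0, 386]) {
  cube([32, 34, 660]);
  translate([272, 0, 0]) cube([32, 34, 660]);
  translate([32, 0, 0]) cube([240, 34, 32]);
  translate([32, 0, 628]) cube([240, 34, 32]);
}
translate([327, 0, 0]) {
  cube([75, 200, 2140]);
  translate([842, 0, 0]) cube([75, 200, 2140]);
  translate([0, 0, 2140]) cube([917, 200, 52]);
}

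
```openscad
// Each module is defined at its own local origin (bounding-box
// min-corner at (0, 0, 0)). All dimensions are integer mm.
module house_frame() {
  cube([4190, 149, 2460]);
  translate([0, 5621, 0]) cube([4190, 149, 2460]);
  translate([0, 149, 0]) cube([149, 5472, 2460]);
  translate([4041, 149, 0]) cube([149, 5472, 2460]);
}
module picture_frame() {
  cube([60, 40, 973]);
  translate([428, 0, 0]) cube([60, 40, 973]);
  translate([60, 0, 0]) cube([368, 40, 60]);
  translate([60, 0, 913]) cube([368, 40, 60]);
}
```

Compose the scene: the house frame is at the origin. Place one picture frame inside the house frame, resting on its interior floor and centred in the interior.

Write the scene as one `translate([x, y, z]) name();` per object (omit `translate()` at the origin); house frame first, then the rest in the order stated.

house_frame();
translate([1851, 2865, 0]) picture_frame();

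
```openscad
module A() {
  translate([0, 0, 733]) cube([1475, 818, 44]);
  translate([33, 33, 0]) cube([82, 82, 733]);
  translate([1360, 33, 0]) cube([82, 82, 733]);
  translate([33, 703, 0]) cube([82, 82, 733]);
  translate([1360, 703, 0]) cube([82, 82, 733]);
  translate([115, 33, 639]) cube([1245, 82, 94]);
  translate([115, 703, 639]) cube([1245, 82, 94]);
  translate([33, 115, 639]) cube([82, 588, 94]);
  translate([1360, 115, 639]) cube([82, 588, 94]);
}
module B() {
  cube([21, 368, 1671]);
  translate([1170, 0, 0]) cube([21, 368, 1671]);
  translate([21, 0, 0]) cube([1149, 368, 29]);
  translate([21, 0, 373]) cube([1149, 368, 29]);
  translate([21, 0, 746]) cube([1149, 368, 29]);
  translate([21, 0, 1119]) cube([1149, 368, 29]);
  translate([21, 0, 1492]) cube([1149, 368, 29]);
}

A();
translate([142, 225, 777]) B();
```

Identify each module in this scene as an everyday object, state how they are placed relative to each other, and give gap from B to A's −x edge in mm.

The bookshelf's min-x is at 142; the table's min-x is 0; gap = 142 mm.

A is a table. B is a bookshelf. The bookshelf is on top of the table, centred. The gap from the bookshelf to the table's −x edge is 142 mm.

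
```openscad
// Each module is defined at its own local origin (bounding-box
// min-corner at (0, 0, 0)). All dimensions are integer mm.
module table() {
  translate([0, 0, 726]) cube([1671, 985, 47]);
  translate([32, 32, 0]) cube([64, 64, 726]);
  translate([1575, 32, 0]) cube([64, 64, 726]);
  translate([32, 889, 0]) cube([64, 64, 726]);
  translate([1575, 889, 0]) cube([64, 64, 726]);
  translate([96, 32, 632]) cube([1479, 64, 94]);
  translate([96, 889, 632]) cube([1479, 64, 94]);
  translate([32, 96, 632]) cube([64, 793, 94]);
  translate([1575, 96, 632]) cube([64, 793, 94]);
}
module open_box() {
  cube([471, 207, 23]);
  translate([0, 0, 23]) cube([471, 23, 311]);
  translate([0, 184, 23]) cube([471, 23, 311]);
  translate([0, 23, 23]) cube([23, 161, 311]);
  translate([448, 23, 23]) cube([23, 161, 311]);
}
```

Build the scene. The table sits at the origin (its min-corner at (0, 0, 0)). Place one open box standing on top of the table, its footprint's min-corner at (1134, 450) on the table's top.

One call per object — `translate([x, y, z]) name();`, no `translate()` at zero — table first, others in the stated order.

table();
translate([1134, 450, 773]) open_box();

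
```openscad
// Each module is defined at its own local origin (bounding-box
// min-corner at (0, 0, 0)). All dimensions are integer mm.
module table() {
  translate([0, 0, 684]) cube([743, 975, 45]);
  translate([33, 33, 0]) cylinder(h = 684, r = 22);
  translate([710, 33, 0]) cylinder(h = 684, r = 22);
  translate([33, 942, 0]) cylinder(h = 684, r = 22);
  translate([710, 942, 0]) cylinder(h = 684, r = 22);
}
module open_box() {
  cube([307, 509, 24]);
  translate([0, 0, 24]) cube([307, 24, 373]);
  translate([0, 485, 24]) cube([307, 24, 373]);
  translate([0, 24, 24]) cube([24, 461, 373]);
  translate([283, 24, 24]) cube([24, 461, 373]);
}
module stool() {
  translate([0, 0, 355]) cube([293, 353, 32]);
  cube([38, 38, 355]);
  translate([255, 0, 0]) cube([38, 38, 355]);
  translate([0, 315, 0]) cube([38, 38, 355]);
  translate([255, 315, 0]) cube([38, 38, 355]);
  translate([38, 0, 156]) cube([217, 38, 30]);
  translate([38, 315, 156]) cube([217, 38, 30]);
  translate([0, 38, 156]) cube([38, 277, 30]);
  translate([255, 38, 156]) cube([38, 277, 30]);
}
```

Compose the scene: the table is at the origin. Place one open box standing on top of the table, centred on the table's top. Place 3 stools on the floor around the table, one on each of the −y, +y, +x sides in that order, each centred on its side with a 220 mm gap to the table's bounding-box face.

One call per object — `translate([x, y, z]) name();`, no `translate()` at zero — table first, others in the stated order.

table();
translate([218, 233, 729]) open_box();
translate([225, -573, 0]) stool();
translate([225, 1195, 0]) stool();
translate([963, 311, 0]) stool();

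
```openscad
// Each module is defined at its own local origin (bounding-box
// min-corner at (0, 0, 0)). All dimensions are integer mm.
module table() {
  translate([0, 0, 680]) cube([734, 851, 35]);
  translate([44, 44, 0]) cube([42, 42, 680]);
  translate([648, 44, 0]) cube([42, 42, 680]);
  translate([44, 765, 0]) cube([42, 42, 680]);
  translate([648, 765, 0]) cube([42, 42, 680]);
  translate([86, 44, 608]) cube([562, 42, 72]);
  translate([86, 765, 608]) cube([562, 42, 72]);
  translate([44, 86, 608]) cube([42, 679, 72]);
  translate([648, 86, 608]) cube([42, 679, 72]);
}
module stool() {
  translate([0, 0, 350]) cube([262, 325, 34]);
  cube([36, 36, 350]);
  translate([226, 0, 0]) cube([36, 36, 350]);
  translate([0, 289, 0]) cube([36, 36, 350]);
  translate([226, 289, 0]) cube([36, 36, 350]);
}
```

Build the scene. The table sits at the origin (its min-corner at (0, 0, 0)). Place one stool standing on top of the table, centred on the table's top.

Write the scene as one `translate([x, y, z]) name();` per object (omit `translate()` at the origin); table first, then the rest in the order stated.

table();
translate([236, 263, 715]) stool();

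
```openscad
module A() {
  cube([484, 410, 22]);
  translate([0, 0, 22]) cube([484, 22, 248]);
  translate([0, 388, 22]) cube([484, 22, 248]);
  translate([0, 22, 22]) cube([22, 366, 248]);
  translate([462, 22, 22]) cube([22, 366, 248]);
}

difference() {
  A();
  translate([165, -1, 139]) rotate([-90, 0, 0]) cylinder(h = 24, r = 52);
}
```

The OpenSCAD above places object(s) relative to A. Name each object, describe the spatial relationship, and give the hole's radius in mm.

A is an open box. The open box has a circular hole through its front wall. The hole's radius is 52 mm.

The subtracted cylinder has r = 52 mm.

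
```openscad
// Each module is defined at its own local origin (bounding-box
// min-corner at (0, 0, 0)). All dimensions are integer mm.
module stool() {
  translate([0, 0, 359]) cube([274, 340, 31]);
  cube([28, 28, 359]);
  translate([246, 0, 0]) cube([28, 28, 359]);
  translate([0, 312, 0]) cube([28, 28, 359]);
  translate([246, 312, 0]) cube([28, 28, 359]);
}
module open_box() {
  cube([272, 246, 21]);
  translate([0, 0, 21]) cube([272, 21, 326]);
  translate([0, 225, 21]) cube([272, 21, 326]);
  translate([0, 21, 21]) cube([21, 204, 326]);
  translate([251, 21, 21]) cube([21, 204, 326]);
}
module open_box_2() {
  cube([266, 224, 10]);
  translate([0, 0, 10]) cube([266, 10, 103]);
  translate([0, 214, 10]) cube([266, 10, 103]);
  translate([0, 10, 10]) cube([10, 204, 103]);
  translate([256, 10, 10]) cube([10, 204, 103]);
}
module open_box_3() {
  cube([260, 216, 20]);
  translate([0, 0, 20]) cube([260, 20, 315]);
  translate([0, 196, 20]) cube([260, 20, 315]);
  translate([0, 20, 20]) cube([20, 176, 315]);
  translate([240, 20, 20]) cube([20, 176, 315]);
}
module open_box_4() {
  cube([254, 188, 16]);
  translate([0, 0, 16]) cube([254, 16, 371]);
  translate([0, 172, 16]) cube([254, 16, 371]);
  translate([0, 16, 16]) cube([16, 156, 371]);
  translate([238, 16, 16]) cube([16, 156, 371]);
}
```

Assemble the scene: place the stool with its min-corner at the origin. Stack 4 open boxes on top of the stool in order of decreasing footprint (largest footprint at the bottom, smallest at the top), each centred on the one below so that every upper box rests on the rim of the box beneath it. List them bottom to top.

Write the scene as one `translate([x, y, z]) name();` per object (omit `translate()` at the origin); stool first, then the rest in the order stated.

stool();
translate([1, 47, 390]) open_box();
translate([4, 58, 737]) open_box_2();
translate([7, 62, 850]) open_box_3();
translate([10, 76, 1185]) open_box_4();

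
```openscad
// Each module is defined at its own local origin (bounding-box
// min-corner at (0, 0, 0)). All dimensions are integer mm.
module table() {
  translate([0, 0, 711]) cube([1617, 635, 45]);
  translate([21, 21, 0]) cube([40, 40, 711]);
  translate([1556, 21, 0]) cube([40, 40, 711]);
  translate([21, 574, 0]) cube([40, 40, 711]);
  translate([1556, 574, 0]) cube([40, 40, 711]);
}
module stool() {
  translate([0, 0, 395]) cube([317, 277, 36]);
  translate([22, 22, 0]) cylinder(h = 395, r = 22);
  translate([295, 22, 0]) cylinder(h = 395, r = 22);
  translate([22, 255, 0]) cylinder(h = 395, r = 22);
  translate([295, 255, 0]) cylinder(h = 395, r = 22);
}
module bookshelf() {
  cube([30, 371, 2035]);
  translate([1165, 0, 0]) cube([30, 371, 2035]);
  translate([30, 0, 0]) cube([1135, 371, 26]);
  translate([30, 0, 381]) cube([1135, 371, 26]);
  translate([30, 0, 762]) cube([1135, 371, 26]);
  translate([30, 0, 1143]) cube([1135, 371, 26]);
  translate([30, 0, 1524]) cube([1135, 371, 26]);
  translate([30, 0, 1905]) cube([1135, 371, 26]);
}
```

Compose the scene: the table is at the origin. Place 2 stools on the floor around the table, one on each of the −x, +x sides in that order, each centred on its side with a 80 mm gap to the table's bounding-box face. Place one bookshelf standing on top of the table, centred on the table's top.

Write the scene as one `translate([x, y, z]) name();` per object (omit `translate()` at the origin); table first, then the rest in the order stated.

table();
translate([-397, 179, 0]) stool();
translate([1697, 179, 0]) stool();
translate([211, 132, 756]) bookshelf();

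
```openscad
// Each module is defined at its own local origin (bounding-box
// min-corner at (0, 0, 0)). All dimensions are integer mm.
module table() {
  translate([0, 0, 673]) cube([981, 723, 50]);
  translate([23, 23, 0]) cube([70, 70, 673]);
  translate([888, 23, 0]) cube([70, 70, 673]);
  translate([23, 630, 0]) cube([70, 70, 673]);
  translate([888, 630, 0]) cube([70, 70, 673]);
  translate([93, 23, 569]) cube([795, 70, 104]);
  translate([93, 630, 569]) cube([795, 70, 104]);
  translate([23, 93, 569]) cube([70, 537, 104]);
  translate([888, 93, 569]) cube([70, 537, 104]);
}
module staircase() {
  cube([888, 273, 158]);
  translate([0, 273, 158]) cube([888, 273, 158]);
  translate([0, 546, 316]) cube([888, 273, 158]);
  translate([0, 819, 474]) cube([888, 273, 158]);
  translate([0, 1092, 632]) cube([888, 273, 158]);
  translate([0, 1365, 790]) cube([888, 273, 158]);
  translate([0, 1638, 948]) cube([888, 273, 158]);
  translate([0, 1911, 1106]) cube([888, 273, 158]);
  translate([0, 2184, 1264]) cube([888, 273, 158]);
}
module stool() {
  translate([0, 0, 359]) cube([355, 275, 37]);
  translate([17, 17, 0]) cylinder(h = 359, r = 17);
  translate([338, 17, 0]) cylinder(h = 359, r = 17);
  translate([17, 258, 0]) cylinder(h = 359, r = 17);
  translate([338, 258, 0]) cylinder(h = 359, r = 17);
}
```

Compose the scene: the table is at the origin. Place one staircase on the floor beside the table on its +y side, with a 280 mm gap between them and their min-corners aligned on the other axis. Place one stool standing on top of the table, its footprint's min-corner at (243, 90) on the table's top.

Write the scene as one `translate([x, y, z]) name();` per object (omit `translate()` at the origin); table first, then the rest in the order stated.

table();
translate([0, 1003, 0]) staircase();
translate([243, 90, 723]) stool();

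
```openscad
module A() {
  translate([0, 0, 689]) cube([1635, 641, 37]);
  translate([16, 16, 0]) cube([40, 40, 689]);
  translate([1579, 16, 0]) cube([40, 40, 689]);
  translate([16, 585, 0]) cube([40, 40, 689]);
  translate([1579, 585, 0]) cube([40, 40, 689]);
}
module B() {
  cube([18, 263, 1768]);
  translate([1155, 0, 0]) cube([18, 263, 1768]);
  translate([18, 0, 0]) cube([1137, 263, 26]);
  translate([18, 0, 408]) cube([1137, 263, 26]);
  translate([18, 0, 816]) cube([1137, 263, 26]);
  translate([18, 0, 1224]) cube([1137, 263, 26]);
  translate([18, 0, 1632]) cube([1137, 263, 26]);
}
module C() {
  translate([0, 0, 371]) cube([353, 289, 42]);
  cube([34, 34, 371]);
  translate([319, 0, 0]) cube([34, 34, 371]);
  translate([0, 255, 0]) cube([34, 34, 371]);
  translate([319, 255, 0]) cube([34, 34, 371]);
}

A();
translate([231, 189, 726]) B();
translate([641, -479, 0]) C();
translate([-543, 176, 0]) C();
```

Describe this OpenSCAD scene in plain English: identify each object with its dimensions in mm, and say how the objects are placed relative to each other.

A is a table with a 1635×641 mm rectangular top, 37 mm thick, top surface at z = 726 mm, supported by four 40×40 mm square legs, each inset 16 mm from the nearest pair of top edges, running from the floor.

B is a bookshelf 1173 mm wide overall, 263 mm deep and 1768 mm tall. The two sides are 18 mm thick vertical panels. 5 horizontal shelves of 26 mm thickness span between the inner faces of the sides; the lowest shelf sits on the floor and shelves are stacked with a clear vertical gap of 382 mm between each pair.

C is a simple wooden stool: a rectangular seat 353 mm (x) by 289 mm (y), 42 mm thick, top face at z = 413 mm, on four square legs, each 34×34 mm in cross-section. The legs rest on z = 0, each flush with a corner of the seat.

The bookshelf is on top of the table, centred. Two stools sit around the table at the −y, −x sides.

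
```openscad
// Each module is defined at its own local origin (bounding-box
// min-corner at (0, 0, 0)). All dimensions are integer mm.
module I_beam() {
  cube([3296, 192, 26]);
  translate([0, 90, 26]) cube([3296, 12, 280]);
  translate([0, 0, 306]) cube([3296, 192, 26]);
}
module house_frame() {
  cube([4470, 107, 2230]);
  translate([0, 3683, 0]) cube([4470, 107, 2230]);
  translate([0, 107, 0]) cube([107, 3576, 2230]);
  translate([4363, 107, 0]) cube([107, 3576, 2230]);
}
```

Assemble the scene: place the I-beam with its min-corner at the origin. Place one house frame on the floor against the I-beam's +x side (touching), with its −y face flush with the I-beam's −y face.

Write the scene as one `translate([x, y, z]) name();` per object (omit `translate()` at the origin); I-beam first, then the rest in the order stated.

I_beam();
translate([3296, 0, 0]) house_frame();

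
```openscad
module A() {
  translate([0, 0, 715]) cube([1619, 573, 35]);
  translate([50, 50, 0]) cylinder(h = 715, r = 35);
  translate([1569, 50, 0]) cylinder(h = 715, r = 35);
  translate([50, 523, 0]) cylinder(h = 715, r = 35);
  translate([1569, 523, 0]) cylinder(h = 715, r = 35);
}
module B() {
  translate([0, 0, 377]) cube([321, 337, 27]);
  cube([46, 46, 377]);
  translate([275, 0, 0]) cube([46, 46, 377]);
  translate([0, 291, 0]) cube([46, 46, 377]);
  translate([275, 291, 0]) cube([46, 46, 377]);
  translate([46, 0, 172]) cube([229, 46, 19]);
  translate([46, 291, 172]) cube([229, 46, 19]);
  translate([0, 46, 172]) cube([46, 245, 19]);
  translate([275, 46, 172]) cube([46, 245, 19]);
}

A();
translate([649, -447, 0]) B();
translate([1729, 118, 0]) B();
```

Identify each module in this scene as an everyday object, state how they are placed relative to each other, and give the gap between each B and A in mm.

Each stool's nearest face is 110 mm from the table's bounding box.

A is a table. B is a stool. Two stools sit around the table at the −y, +x sides. The gap between each stool and the table is 110 mm.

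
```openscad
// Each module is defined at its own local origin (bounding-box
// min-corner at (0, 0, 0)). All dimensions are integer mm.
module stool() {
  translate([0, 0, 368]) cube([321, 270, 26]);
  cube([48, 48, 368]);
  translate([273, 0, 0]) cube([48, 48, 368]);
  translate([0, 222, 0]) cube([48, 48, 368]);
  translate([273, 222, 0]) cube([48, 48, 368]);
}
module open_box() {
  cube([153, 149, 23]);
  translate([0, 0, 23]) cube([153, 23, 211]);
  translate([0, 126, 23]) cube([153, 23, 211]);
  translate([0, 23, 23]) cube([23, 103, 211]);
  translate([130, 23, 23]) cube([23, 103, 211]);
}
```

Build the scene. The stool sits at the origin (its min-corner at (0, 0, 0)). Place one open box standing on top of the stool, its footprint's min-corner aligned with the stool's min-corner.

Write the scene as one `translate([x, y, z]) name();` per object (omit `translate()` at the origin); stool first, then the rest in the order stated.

stool();
translate([0, 0, 394]) open_box();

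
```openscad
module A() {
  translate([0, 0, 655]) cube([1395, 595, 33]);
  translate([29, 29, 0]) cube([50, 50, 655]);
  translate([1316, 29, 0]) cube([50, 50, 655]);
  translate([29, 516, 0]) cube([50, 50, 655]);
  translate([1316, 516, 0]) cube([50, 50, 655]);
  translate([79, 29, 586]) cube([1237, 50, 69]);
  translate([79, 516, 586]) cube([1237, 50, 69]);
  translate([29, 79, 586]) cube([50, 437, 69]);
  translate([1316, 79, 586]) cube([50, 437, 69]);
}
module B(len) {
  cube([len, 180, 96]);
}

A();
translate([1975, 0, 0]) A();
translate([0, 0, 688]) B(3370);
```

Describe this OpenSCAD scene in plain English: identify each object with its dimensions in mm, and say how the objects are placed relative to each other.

A is a table with a 1395×595 mm rectangular top, 33 mm thick, top surface at z = 688 mm, supported by four 50×50 mm square legs, each inset 29 mm from the nearest pair of top edges, running from the floor. Four apron rails, 50 mm thick and 69 mm tall, run between adjacent legs with their top edges flush with the underside of the top and their outer faces flush with the legs' outer faces.

B is a rectangular beam 3370 mm long (x), 180 mm deep (y), 96 mm thick (z).

The beam spans the tops of two tables placed 580 mm apart, resting at z = 688 mm.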